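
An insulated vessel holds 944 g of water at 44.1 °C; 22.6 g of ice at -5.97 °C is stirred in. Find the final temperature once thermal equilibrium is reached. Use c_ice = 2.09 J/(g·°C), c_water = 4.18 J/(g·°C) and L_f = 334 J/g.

Heat gained plus heat lost sum to zero:
ice -5.97→0 °C: 22.6·2.09·5.97 = 281.99
  melt ice: 22.6·334 = 7548.4
  meltwater 0→T: 22.6·4.18·T = 94.47 T
  water cools: 944·4.18·(T − 44.1) = 3945.9(T − 44.1)
4040.4 T = 174015 − 7830.4 = 166185
T ≈ 41.13 °C — above 0 °C, consistent with complete melting.

T_f ≈ 41.1 °C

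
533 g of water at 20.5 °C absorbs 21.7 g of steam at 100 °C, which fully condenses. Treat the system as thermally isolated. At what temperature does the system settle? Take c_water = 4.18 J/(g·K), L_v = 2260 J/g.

Setting the total heat transfer to zero:
latent heat released on condensation: 21.7·2260 = 49042; condensate cools 100→T: 21.7·4.18·(T − 100) = 90.71(T − 100); water warms: 533·4.18·(T − 20.5) = 2227.9(T − 20.5)
2318.6 T = 49042 + 9070.6 + 45673 = 103785
T ≈ 44.76 °C (< 100 °C, so full condensation is consistent).

T_f ≈ 44.8 °C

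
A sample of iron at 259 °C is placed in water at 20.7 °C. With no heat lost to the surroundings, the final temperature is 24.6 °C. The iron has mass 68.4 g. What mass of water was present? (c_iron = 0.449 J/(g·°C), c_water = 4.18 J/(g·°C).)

Heat lost by the iron = heat gained by the water:
68.4×0.449×(259 − 24.6) = m×4.18×(24.6 − 20.7)
16.3 m = 7198.8  ⇒  m ≈ 441.6 g

m ≈ 442 g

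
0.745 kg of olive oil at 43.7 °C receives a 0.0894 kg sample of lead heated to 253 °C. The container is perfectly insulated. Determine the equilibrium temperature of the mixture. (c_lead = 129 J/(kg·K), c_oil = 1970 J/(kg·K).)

T_f ≈ 45.3 °C

T_f = Σ m_i c_i T_i / Σ m_i c_i:
T_f = (11.53*253 + 1467.7*43.7) / (11.53 + 1467.7)
    = 67054 / 1479.2 ≈ 45.33 °C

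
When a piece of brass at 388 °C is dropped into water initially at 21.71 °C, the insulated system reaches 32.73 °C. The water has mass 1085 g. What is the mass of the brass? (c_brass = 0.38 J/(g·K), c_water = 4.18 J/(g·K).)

m ≈ 370 g

Heat gained plus heat lost sum to zero:
m·0.38·(32.73 − 388) + 1085·4.18·(32.73 − 21.71) = 0
-135 m = -49979
m = -49979/-135 ≈ 370.2 g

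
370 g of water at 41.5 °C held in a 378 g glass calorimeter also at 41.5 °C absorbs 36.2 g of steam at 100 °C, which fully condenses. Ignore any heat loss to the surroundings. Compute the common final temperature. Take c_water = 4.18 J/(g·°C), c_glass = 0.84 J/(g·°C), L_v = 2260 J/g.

Let T be the final temperature. ΣQ_i = 0:
condense steam: −36.2×2260 = −81812; condensate cools 100→T: 36.2×4.18×(T − 100) = 151.32(T − 100); original water: 1546.6(T − 41.5); cup: 317.52(T − 41.5)
2015.4 T = 81812 + 15132 + 77361 = 174305
T ≈ 86.48 °C (< 100 °C, so full condensation is consistent).

T_f ≈ 86.5 °C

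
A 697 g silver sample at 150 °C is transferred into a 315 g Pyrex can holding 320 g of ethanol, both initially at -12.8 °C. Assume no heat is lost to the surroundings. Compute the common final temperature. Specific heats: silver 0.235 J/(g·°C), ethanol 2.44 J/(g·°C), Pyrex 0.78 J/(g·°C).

T_f ≈ 9.6 °C

Energy conservation, ΣQ = 0:
697×0.235×(T − 150) + 320×2.44×(T − (-12.8)) + 315×0.78×(T − (-12.8)) = 0
163.79(T − 150) + 780.8(T − (-12.8)) + 245.7(T − (-12.8)) = 0
(163.79 + 780.8 + 245.7) T = 163.79×150 + 780.8×(-12.8) + 245.7×(-12.8)
T = 11430 / 1190.3 = 9.6 °C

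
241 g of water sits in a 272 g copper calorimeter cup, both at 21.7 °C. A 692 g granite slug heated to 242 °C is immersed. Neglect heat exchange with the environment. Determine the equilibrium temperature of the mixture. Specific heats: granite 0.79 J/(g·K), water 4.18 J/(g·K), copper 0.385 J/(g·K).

T_f ≈ 94.3 °C

Setting the total heat transfer to zero:
692*0.79*(T − 242) + 241*4.18*(T − 21.7) + 272*0.385*(T − 21.7) = 0
546.68(T − 242) + 1007.4(T − 21.7) + 104.72(T − 21.7) = 0
(546.68 + 1007.4 + 104.72) T = 546.68*242 + 1007.4*21.7 + 104.72*21.7
T = 156429/1658.8 ≈ 94.30 °C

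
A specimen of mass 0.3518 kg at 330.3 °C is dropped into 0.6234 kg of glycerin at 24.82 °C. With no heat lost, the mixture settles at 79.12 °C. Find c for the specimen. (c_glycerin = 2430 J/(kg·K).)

c ≈ 931 J/(kg·K)

m_s c (T_s − T_f) = m_glycerin c_glycerin (T_f − T_0):
0.3518·c·(330.3 − 79.12) = 0.6234·2430·(79.12 − 24.82)
88.37 c = 82257  ⇒  c ≈ 930.9 J/(kg·K)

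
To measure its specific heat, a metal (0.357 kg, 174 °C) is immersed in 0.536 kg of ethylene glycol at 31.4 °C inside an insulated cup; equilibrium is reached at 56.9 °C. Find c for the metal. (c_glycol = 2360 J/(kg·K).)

c ≈ 772 J/(kg·K)

Heat lost by the metal = heat gained by the glycol:
0.357×c×(174 − 56.9) = 0.536×2360×(56.9 − 31.4)
41.8 c = 32256  ⇒  c ≈ 771.6 J/(kg·K)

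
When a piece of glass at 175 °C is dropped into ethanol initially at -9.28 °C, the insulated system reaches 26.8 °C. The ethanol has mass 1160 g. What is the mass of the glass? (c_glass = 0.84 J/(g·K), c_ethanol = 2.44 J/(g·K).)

m ≈ 820 g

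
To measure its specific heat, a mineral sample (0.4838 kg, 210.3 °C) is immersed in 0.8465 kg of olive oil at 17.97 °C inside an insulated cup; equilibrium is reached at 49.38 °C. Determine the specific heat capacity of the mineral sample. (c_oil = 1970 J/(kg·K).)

Heat lost by the mineral sample = heat gained by the oil:
0.4838×c×(210.3 − 49.38) = 0.8465×1970×(49.38 − 17.97)
77.85 c = 52379  ⇒  c ≈ 672.8 J/(kg·K)

c ≈ 673 J/(kg·K)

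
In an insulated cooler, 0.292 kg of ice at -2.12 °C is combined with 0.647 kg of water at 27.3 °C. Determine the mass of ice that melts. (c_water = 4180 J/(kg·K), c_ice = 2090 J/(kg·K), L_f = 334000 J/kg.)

Cooling the water to 0 °C releases 0.647·4180·27.3 = 73832 J.
Of that, 0.292·2090·2.12 = 1293.8 J goes to bring the ice to 0 °C, leaving 72538 J.
Melting all 0.292 kg of ice would need 0.292·334000 = 97528 J.
Since 72538 < 97528 J, not all the ice melts; equilibrium is at 0 °C.
m_melt = 72538 / L_f = 0.2172 kg.

m_melted ≈ 0.217 kg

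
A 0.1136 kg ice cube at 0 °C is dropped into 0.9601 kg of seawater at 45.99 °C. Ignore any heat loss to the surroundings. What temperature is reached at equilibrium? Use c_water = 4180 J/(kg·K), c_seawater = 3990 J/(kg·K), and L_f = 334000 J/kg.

T_f ≈ 32.1 °C

Setting the total heat transfer to zero:
latent heat to melt: 0.1136·334000 = 37942
  meltwater 0→T: 0.1136·4180·T = 474.85 T
  seawater cools: 0.9601·3990·(T − 45.99) = 3830.8(T − 45.99)
4305.6 T = 176178 − 37942 = 138236
T ≈ 32.11 °C (positive, so assuming full melt was valid).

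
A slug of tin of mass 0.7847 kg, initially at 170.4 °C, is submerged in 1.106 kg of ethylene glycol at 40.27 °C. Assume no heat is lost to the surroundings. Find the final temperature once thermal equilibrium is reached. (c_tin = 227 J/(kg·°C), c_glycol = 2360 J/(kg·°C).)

Set heat shed by the hot body equal to heat absorbed by the cold body:
0.7847·227·(170.4 − T) = 1.106·2360·(T − 40.27)
178.13(170.4 − T) = 2610.2(T − 40.27)
2788.3 T = 135464  ⇒  T ≈ 48.58 °C

T_f ≈ 48.6 °C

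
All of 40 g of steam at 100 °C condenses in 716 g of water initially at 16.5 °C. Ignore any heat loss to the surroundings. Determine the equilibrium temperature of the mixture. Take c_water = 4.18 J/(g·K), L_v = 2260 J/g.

T_f ≈ 49.5 °C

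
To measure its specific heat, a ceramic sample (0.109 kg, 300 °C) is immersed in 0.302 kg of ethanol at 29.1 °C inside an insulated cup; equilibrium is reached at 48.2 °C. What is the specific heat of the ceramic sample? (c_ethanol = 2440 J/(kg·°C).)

c ≈ 513 J/(kg·°C)

m_s c (T_s − T_f) = m_ethanol c_ethanol (T_f − T_0):
0.109·c·(300 − 48.2) = 0.302·2440·(48.2 − 29.1)
27.45 c = 14074  ⇒  c ≈ 512.8 J/(kg·°C)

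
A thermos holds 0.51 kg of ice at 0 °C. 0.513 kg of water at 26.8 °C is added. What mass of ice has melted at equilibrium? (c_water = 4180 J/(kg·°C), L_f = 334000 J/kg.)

m_melted ≈ 0.172 kg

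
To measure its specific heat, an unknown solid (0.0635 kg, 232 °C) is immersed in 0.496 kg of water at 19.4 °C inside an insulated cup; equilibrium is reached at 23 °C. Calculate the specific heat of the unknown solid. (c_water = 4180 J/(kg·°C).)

c ≈ 562 J/(kg·°C)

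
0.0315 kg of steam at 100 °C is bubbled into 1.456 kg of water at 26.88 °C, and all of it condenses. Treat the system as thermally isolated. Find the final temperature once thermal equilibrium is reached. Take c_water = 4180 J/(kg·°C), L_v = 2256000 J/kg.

T_f ≈ 39.9 °C

Energy balance with sensible and latent terms:
condense steam: −0.0315·2256000 = −71064; condensed water 100 °C→T: 131.67(T − 100); original water: 6086.1(T − 26.88)
6217.8 T = 71064 + 13167 + 163594 = 247825
T ≈ 39.86 °C — below 100 °C, confirming all the steam condensed.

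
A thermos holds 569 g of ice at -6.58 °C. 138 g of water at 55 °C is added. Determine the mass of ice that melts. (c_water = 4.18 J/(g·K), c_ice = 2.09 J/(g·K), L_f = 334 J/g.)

m_melted ≈ 71.6 g

Cooling the water to 0 °C releases 138×4.18×55 = 31726 J.
Of that, 569×2.09×6.58 = 7825 J goes to bring the ice to 0 °C, leaving 23901 J.
To melt every bit of ice: 569×334 = 190046 J.
23901 J < 190046 J, so only part of the ice melts and the system sits at 0 °C.
Mass melted = 23901/334 ≈ 71.56 g.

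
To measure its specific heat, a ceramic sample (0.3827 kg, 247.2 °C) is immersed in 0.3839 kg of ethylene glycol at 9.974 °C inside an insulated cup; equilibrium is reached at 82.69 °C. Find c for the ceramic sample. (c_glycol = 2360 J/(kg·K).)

Heat lost by the ceramic sample = heat gained by the glycol:
0.3827×c×(247.2 − 82.69) = 0.3839×2360×(82.69 − 9.974)
62.96 c = 65881  ⇒  c ≈ 1046 J/(kg·K)

c ≈ 1050 J/(kg·K)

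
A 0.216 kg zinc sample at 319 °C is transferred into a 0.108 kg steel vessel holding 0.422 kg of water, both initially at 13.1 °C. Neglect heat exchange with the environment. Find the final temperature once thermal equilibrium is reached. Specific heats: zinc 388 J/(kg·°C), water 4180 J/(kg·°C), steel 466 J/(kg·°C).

Net heat exchanged in the isolated system is zero:
0.216*388*(T − 319) + 0.422*4180*(T − 13.1) + 0.108*466*(T − 13.1) = 0
83.81(T − 319) + 1764(T − 13.1) + 50.33(T − 13.1) = 0
1898.1 T = 50502
T ≈ 26.61 °C

T_f ≈ 26.6 °C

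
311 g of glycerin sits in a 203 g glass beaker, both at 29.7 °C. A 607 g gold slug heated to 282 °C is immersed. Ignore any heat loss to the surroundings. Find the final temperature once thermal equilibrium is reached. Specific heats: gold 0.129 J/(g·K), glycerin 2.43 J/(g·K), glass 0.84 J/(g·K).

Net heat exchanged in the isolated system is zero:
607·0.129·(T − 282) + 311·2.43·(T − 29.7) + 203·0.84·(T − 29.7) = 0
78.3(T − 282) + 755.73(T − 29.7) + 170.52(T − 29.7) = 0
1004.6 T = 49591
T = 49591 / 1004.6 = 49.4 °C

T_f ≈ 49.4 °C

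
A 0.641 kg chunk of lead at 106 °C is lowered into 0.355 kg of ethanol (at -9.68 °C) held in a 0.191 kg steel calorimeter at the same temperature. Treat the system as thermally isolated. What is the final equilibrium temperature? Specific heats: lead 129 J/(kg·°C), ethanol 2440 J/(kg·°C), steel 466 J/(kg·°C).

T_f ≈ -0.5 °C

T_f is the heat-capacity-weighted average of the initial temperatures:
T_f = (82.69·106 + 866.2·(-9.68) + 89.01·(-9.68)) / (82.69 + 866.2 + 89.01)
    = -481.36 / 1037.9 ≈ -0.46 °C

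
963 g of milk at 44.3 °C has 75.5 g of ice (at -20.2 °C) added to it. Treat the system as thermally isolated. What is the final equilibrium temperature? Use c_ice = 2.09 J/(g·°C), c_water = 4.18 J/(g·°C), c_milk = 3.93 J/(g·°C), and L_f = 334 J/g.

Energy conservation, ΣQ = 0:
warm ice to 0 °C: 75.5×2.09×(0 − (-20.2)) = 3187.5; latent heat to melt: 75.5×334 = 25217; warm the meltwater: 315.59 T; milk cools: 963×3.93×(T − 44.3) = 3784.6(T − 44.3)
4100.2 T = 167657 − 28404 = 139253
T ≈ 33.96 °C — above 0 °C, consistent with complete melting.

T_f ≈ 34.0 °C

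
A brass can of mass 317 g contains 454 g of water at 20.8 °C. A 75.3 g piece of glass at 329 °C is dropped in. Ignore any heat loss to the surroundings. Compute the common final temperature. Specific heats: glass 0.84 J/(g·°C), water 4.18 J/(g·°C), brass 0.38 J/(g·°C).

T_f ≈ 30.2 °C

Taking heat into each body as positive, Σ m c ΔT = 0:
75.3×0.84×(T − 329) + 454×4.18×(T − 20.8) + 317×0.38×(T − 20.8) = 0
63.25(T − 329) + 1897.7(T − 20.8) + 120.46(T − 20.8) = 0
(63.25 + 1897.7 + 120.46) T = 63.25×329 + 1897.7×20.8 + 120.46×20.8
T = 62788/2081.4 ≈ 30.17 °C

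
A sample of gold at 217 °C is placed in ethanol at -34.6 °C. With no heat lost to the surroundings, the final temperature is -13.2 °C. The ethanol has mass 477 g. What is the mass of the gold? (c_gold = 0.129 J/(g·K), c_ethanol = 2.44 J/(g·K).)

Setting the total heat transfer to zero:
m·0.129·(-13.2 − 217) + 477·2.44·(-13.2 − (-34.6)) = 0
-29.7 m = -24907
m = -24907/-29.7 ≈ 838.7 g

m ≈ 839 g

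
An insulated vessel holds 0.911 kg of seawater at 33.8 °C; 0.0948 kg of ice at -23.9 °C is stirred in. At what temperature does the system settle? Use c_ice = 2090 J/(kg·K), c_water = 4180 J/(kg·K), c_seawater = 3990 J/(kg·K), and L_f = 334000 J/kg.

T_f ≈ 21.4 °C

Energy balance with sensible and latent terms:
warm ice to 0 °C: 0.0948·2090·(0 − (-23.9)) = 4735.4; fusion: m_ice L_f = 0.0948·334000 = 31663; meltwater 0→T: 0.0948·4180·T = 396.26 T; seawater cools: 0.911·3990·(T − 33.8) = 3634.9(T − 33.8)
4031.2 T = 122859 − 36399 = 86461
T ≈ 21.45 °C — above 0 °C, consistent with complete melting.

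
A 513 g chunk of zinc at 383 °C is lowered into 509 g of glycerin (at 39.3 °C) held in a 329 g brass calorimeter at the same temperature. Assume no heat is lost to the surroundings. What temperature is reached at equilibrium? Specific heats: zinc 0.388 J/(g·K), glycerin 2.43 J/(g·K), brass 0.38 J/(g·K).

T_f ≈ 83.1 °C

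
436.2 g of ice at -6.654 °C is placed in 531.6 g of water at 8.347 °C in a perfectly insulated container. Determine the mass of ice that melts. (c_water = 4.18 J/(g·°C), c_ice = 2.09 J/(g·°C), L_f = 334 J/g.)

m_melted ≈ 37.4 g

Heat available from the water dropping to 0 °C: 531.6×4.18×8.347 = 18548 J.
Warming the ice to 0 °C takes 436.2×2.09×6.654 = 6066.2 J, leaving 12482 J for melting.
Melting all 436.2 g of ice would need 436.2×334 = 145691 J.
Since 12482 < 145691 J, not all the ice melts; equilibrium is at 0 °C.
m_melt = 12482 / L_f = 37.37 g.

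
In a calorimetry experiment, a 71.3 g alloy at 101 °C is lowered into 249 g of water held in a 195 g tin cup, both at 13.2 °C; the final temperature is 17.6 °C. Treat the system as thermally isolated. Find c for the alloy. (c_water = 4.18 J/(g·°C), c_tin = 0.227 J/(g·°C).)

Taking heat into each body as positive, Σ m c ΔT = 0:
71.3×c×(17.6 − 101) + 249×4.18×(17.6 − 13.2) + 195×0.227×(17.6 − 13.2) = 0
-5946.4 c = -4774.4
c = -4774.4/-5946.4 ≈ 0.8029 J/(g·°C)

c ≈ 0.803 J/(g·°C)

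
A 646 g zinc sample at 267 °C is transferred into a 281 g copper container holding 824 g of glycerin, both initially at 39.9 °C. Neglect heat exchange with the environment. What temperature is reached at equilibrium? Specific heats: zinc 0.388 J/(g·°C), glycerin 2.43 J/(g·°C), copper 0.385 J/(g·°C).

T_f ≈ 64.0 °C

Conservation of energy gives ΣQ = 0:
646×0.388×(T − 267) + 824×2.43×(T − 39.9) + 281×0.385×(T − 39.9) = 0
2361.2 T = 151132
T ≈ 64.01 °C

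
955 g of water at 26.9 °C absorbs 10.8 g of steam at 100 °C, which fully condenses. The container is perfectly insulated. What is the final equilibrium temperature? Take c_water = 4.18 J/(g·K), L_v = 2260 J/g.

Conservation of energy gives ΣQ = 0:
condense steam: −10.8·2260 = −24408
  condensed water 100 °C→T: 45.14(T − 100)
  original water: 3991.9(T − 26.9)
4037 T = 24408 + 4514.4 + 107382 = 136305
T ≈ 33.76 °C — below 100 °C, confirming all the steam condensed.

T_f ≈ 33.8 °C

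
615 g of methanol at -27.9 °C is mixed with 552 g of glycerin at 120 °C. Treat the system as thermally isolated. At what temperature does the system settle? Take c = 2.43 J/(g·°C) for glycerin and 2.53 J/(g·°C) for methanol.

With ΣQ=0 the equilibrium temperature is the m·c-weighted mean:
T_f = (1341.4×120 + 1555.9×(-27.9)) / (1341.4 + 1555.9)
    = 117552 / 2897.3 ≈ 40.57 °C

T_f ≈ 40.6 °C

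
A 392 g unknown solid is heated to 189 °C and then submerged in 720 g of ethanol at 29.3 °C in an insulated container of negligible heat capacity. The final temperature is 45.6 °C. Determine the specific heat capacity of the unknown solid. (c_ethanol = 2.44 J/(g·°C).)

c ≈ 0.509 J/(g·°C)

m_s c (T_s − T_f) = m_ethanol c_ethanol (T_f − T_0):
392×c×(189 − 45.6) = 720×2.44×(45.6 − 29.3)
56213 c = 28636  ⇒  c ≈ 0.5094 J/(g·°C)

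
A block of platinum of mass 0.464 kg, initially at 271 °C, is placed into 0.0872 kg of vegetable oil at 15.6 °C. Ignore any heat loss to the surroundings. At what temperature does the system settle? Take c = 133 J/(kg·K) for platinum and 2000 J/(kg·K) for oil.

T_f ≈ 82.4 °C

|Q_platinum| = |Q_oil|:
0.464·133·(271 − T) = 0.0872·2000·(T − 15.6)
61.71(271 − T) = 174.4(T − 15.6)
236.11 T = 19445  ⇒  T ≈ 82.35 °C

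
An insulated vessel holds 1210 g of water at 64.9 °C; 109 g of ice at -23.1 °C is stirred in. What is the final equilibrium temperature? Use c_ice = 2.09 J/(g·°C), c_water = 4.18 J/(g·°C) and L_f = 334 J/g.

Sum of m c ΔT and latent-heat terms is zero:
warm ice to 0 °C: 109·2.09·(0 − (-23.1)) = 5262.4; latent heat to melt: 109·334 = 36406; meltwater 0→T: 109·4.18·T = 455.62 T; water cools: 1210·4.18·(T − 64.9) = 5057.8(T − 64.9)
5513.4 T = 328251 − 41668 = 286583
T ≈ 51.98 °C — above 0 °C, consistent with complete melting.

T_f ≈ 52.0 °C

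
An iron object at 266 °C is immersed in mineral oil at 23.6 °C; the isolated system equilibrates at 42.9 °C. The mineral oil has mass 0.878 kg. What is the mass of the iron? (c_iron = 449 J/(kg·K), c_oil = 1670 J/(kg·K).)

Setting the total heat transfer to zero:
m·449·(42.9 − 266) + 0.878·1670·(42.9 − 23.6) = 0
-100172 m = -28299
m = -28299/-100172 ≈ 0.2825 kg

m ≈ 0.283 kg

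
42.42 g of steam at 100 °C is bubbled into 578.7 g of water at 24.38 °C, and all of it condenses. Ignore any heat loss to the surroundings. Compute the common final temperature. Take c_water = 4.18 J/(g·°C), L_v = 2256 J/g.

T_f ≈ 66.4 °C

Net heat exchanged in the isolated system is zero:
latent heat released on condensation: 42.42×2256 = 95700
  condensed water 100 °C→T: 177.32(T − 100)
  original water: 2419(T − 24.38)
2596.3 T = 95700 + 17732 + 58974 = 172405
T ≈ 66.40 °C, under the boiling point, so the assumption holds.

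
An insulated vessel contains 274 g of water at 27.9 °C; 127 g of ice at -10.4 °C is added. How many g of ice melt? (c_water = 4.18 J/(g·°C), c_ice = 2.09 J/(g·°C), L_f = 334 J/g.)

m_melted ≈ 87.4 g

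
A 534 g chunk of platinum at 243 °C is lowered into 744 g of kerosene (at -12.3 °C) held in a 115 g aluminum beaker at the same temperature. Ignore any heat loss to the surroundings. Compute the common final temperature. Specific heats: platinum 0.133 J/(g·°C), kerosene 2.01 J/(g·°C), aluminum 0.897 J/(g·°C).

T_f is the heat-capacity-weighted average of the initial temperatures:
T_f = (71.02×243 + 1495.4×(-12.3) + 103.16×(-12.3)) / (71.02 + 1495.4 + 103.16)
    = -2404.4 / 1669.6 ≈ -1.44 °C

T_f ≈ -1.4 °C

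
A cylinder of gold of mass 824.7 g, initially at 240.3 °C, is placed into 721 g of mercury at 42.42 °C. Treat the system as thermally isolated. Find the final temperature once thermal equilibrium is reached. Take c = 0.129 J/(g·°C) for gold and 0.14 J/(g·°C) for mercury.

T_f ≈ 144.0 °C

Heat lost by the gold equals heat gained by the mercury:
824.7*0.129*(240.3 − T) = 721*0.14*(T − 42.42)
106.39(240.3 − T) = 100.94(T − 42.42)
207.33 T = 29847  ⇒  T ≈ 143.96 °C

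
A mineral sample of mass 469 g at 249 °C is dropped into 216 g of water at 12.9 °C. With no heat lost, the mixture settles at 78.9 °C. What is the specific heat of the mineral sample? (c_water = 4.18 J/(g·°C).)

c ≈ 0.747 J/(g·°C)

m_s c (T_s − T_f) = m_water c_water (T_f − T_0):
469·c·(249 − 78.9) = 216·4.18·(78.9 − 12.9)
79777 c = 59590  ⇒  c ≈ 0.747 J/(g·°C)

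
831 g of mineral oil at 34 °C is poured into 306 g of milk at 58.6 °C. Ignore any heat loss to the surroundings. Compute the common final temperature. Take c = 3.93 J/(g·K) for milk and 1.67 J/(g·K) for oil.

T_f ≈ 45.4 °C

Conservation of energy gives ΣQ = 0:
306*3.93*(T − 58.6) + 831*1.67*(T − 34) = 0
(1202.6 + 1387.8) T = 1202.6*58.6 + 1387.8*34
T ≈ 45.42 °C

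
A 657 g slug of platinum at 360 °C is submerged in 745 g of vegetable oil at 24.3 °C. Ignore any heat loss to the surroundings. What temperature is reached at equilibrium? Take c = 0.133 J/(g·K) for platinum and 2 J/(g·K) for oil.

T_f ≈ 42.9 °C

|Q_platinum| = |Q_oil|:
657·0.133·(360 − T) = 745·2·(T − 24.3)
87.38(360 − T) = 1490(T − 24.3)
1577.4 T = 67664  ⇒  T ≈ 42.90 °C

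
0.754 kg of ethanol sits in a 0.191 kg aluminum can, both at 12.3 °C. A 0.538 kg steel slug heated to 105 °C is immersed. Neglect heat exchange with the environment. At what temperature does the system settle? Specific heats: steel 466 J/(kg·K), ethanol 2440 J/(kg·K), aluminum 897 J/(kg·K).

T_f ≈ 22.6 °C

Conservation of energy gives ΣQ = 0:
0.538*466*(T − 105) + 0.754*2440*(T − 12.3) + 0.191*897*(T − 12.3) = 0
2261.8 T = 51061
T ≈ 22.58 °C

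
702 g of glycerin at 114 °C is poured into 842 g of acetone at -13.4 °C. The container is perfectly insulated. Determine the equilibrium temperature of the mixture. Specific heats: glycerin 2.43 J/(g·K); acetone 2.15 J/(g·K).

Setting the total heat transfer to zero:
702*2.43*(T − 114) + 842*2.15*(T − (-13.4)) = 0
(1705.9 + 1810.3) T = 1705.9*114 + 1810.3*(-13.4)
T ≈ 48.41 °C

T_f ≈ 48.4 °C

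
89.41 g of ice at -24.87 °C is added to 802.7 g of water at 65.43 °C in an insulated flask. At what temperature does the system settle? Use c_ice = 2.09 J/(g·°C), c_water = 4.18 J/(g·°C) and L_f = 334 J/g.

Conservation of energy gives ΣQ = 0:
ice -24.87→0 °C: 89.41×2.09×24.87 = 4647.4
  melt ice: 89.41×334 = 29863
  meltwater 0→T: 89.41×4.18×T = 373.73 T
  water cools: 802.7×4.18×(T − 65.43) = 3355.3(T − 65.43)
3729 T = 219536 − 34510 = 185026
T ≈ 49.62 °C — above 0 °C, consistent with complete melting.

T_f ≈ 49.6 °C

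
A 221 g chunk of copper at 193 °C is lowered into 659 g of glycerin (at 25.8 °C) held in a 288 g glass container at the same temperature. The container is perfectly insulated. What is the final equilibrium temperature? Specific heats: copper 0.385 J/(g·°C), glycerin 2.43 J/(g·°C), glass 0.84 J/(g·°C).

T_f ≈ 33.2 °C

Taking heat into each body as positive, Σ m c ΔT = 0:
221*0.385*(T − 193) + 659*2.43*(T − 25.8) + 288*0.84*(T − 25.8) = 0
85.09(T − 193) + 1601.4(T − 25.8) + 241.92(T − 25.8) = 0
(85.09 + 1601.4 + 241.92) T = 85.09*193 + 1601.4*25.8 + 241.92*25.8
T ≈ 33.18 °C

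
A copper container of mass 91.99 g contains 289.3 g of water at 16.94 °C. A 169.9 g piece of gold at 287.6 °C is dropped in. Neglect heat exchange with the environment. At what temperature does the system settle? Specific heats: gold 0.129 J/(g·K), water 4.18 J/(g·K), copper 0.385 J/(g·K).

T_f ≈ 21.6 °C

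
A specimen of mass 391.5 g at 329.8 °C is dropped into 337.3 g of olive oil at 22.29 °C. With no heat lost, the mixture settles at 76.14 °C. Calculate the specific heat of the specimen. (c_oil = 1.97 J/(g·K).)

c ≈ 0.36 J/(g·K)

m_s c (T_s − T_f) = m_oil c_oil (T_f − T_0):
391.5·c·(329.8 − 76.14) = 337.3·1.97·(76.14 − 22.29)
99308 c = 35782  ⇒  c ≈ 0.3603 J/(g·K)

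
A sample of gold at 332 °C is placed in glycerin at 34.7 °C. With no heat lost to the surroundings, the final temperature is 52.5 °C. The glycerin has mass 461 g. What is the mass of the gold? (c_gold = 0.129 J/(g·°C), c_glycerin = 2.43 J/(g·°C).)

m ≈ 553 g

Heat gained plus heat lost sum to zero:
m×0.129×(52.5 − 332) + 461×2.43×(52.5 − 34.7) = 0
-36.06 m = -19940
m = -19940/-36.06 ≈ 553 g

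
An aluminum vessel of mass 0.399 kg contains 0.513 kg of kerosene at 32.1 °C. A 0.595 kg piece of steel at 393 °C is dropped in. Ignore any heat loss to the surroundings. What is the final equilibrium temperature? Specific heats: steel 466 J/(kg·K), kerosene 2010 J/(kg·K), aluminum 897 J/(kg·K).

Let T be the final temperature. ΣQ_i = 0:
0.595*466*(T − 393) + 0.513*2010*(T − 32.1) + 0.399*897*(T − 32.1) = 0
(277.27 + 1031.1 + 357.9) T = 277.27*393 + 1031.1*32.1 + 357.9*32.1
T = 153555/1666.3 ≈ 92.15 °C

T_f ≈ 92.2 °C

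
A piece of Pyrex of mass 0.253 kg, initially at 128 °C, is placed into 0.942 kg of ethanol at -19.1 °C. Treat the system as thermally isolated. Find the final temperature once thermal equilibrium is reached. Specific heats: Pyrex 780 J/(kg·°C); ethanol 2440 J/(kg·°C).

T_f ≈ -7.5 °C

T_f = Σ m_i c_i T_i / Σ m_i c_i:
T_f = (197.34·128 + 2298.5·(-19.1)) / (197.34 + 2298.5)
    = -18641 / 2495.8 ≈ -7.47 °C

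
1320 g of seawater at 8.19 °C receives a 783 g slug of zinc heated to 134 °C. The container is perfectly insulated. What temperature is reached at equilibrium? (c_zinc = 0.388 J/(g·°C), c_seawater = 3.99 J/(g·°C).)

With ΣQ=0 the equilibrium temperature is the m·c-weighted mean:
T_f = (303.8·134 + 5266.8·8.19) / (303.8 + 5266.8)
    = 83845 / 5570.6 ≈ 15.05 °C

T_f ≈ 15.1 °C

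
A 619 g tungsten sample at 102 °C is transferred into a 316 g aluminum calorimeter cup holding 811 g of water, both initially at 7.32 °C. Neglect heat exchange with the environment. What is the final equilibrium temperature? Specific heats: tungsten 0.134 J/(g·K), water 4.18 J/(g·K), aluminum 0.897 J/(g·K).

Let T be the final temperature. ΣQ_i = 0:
619·0.134·(T − 102) + 811·4.18·(T − 7.32) + 316·0.897·(T − 7.32) = 0
82.95(T − 102) + 3390(T − 7.32) + 283.45(T − 7.32) = 0
(82.95 + 3390 + 283.45) T = 82.95·102 + 3390·7.32 + 283.45·7.32
T = 35350/3756.4 ≈ 9.41 °C

T_f ≈ 9.4 °C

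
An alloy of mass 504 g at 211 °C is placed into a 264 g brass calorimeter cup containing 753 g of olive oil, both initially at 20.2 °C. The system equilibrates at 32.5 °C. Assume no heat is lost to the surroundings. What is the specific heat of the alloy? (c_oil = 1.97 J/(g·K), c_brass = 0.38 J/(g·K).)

c ≈ 0.217 J/(g·K)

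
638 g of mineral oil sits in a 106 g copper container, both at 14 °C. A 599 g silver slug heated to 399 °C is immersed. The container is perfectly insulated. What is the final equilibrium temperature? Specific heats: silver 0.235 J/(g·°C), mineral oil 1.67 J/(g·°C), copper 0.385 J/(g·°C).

Setting the total heat transfer to zero:
599*0.235*(T − 399) + 638*1.67*(T − 14) + 106*0.385*(T − 14) = 0
(140.76 + 1065.5 + 40.81) T = 140.76*399 + 1065.5*14 + 40.81*14
T = 71653/1247 ≈ 57.46 °C

T_f ≈ 57.5 °C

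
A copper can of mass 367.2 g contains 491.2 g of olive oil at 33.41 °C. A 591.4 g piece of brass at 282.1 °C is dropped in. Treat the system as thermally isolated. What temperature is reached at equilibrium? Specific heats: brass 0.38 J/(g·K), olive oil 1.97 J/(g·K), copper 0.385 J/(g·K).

T_f ≈ 75.3 °C

Taking heat into each body as positive, Σ m c ΔT = 0:
591.4*0.38*(T − 282.1) + 491.2*1.97*(T − 33.41) + 367.2*0.385*(T − 33.41) = 0
224.73(T − 282.1) + 967.66(T − 33.41) + 141.37(T − 33.41) = 0
1333.8 T = 100450
T = 100450/1333.8 ≈ 75.31 °C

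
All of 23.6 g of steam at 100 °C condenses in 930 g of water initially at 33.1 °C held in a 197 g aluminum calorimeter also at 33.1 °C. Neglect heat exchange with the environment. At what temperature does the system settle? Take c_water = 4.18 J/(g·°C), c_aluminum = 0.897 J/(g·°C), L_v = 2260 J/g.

Taking heat into each body as positive, Σ m c ΔT = 0:
steam→water at 100 °C releases m L_v = 23.6×2260 = 53336; condensed water 100 °C→T: 98.65(T − 100); water warms: 930×4.18×(T − 33.1) = 3887.4(T − 33.1); cup: 176.71(T − 33.1)
4162.8 T = 53336 + 9864.8 + 134522 = 197723
T ≈ 47.50 °C — below 100 °C, confirming all the steam condensed.

T_f ≈ 47.5 °C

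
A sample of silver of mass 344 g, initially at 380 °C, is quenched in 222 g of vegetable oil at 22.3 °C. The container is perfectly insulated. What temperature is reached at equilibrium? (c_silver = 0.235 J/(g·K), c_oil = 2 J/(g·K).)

T_f = Σ m_i c_i T_i / Σ m_i c_i:
T_f = (80.84*380 + 444*22.3) / (80.84 + 444)
    = 40620 / 524.84 ≈ 77.40 °C

T_f ≈ 77.4 °C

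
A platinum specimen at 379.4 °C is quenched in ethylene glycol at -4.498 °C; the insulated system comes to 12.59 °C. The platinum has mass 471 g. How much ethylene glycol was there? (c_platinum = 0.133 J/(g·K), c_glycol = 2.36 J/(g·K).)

m ≈ 570 g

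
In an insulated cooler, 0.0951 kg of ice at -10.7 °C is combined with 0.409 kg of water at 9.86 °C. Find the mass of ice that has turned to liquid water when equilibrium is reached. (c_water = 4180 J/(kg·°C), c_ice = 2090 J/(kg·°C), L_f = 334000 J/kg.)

m_melted ≈ 0.0441 kg

Cooling the water to 0 °C releases 0.409·4180·9.86 = 16857 J.
Warming the ice to 0 °C takes 0.0951·2090·10.7 = 2126.7 J, leaving 14730 J for melting.
Fully melting the ice requires m_ice L_f = 0.0951·334000 = 31763 J.
That's not enough to melt it all — equilibrium is at 0 °C with ice remaining.
m_melt = 14730 / L_f = 0.0441 kg.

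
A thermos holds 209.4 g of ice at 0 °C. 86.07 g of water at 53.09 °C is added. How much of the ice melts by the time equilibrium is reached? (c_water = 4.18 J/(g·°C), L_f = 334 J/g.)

m_melted ≈ 57.2 g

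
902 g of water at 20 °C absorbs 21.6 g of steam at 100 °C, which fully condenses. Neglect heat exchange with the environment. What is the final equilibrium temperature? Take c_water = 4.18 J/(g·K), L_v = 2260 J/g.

T_f ≈ 34.5 °C

Taking heat into each body as positive, Σ m c ΔT = 0:
steam→water at 100 °C releases m L_v = 21.6·2260 = 48816
  condensed water 100 °C→T: 90.29(T − 100)
  original water: 3770.4(T − 20)
3860.6 T = 48816 + 9028.8 + 75407 = 133252
T ≈ 34.52 °C — below 100 °C, confirming all the steam condensed.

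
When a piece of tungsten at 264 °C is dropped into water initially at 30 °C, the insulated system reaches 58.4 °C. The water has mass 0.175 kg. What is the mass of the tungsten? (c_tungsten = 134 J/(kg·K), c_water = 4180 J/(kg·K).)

m ≈ 0.754 kg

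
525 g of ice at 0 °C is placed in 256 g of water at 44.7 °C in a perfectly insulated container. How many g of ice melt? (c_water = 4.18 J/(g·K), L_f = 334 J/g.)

Cooling the water to 0 °C releases 256·4.18·44.7 = 47833 J.
Melting all 525 g of ice would need 525·334 = 175350 J.
Since 47833 < 175350 J, not all the ice melts; equilibrium is at 0 °C.
m_melted·334 = 47833  ⇒  m_melted ≈ 143.2 g.

m_melted ≈ 143 g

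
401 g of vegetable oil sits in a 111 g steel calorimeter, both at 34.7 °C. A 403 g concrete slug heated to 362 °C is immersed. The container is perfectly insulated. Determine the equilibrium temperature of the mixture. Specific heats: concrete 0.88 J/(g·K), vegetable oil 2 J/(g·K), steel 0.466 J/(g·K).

Heat gained plus heat lost sum to zero:
403*0.88*(T − 362) + 401*2*(T − 34.7) + 111*0.466*(T − 34.7) = 0
354.64(T − 362) + 802(T − 34.7) + 51.73(T − 34.7) = 0
(354.64 + 802 + 51.73) T = 354.64*362 + 802*34.7 + 51.73*34.7
T = 158004 / 1208.4 = 131 °C

T_f ≈ 130.8 °C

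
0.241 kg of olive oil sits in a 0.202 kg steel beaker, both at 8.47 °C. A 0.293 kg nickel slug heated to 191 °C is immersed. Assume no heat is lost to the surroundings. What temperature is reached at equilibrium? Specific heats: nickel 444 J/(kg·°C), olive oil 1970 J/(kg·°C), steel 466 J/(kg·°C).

T_f is the heat-capacity-weighted average of the initial temperatures:
T_f = (130.09*191 + 474.77*8.47 + 94.13*8.47) / (130.09 + 474.77 + 94.13)
    = 29666 / 698.99 ≈ 42.44 °C

T_f ≈ 42.4 °C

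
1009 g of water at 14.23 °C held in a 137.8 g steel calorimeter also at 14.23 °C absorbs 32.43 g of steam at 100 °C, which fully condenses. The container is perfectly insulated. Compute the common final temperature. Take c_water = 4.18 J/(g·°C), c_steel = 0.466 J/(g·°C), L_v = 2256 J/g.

T_f ≈ 33.4 °C

Conservation of energy gives ΣQ = 0:
latent heat released on condensation: 32.43×2256 = 73162; condensate cools 100→T: 32.43×4.18×(T − 100) = 135.56(T − 100); original water: 4217.6(T − 14.23); cup: 64.21(T − 14.23)
4417.4 T = 73162 + 13556 + 60931 = 147648
T ≈ 33.42 °C (< 100 °C, so full condensation is consistent).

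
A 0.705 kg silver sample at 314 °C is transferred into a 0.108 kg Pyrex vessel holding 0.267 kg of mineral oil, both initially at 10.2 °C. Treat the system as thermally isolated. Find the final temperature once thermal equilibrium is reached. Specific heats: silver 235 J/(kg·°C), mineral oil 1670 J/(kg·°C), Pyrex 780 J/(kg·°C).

T_f ≈ 82.5 °C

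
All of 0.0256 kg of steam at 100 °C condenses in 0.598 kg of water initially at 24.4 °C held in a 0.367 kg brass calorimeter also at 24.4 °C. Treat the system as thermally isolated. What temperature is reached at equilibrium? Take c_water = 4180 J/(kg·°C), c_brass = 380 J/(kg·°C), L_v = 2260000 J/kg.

Energy balance with sensible and latent terms:
latent heat released on condensation: 0.0256·2260000 = 57856; condensate cools 100→T: 0.0256·4180·(T − 100) = 107.01(T − 100); water warms: 0.598·4180·(T − 24.4) = 2499.6(T − 24.4); cup: 139.46(T − 24.4)
2746.1 T = 57856 + 10701 + 64394 = 132951
T ≈ 48.41 °C — below 100 °C, confirming all the steam condensed.

T_f ≈ 48.4 °C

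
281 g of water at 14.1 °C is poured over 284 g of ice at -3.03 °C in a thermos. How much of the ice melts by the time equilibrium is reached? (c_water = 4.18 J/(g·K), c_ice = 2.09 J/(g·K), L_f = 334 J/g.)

Cooling the water to 0 °C releases 281·4.18·14.1 = 16562 J.
Of that, 284·2.09·3.03 = 1798.5 J goes to bring the ice to 0 °C, leaving 14763 J.
To melt every bit of ice: 284·334 = 94856 J.
14763 J < 94856 J, so only part of the ice melts and the system sits at 0 °C.
Mass melted = 14763/334 ≈ 44.2 g.

m_melted ≈ 44.2 g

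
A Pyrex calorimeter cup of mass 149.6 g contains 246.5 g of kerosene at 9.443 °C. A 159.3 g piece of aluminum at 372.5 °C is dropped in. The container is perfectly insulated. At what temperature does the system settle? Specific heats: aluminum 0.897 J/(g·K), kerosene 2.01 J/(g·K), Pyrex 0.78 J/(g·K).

Conservation of energy gives ΣQ = 0:
159.3·0.897·(T − 372.5) + 246.5·2.01·(T − 9.443) + 149.6·0.78·(T − 9.443) = 0
755.05 T = 59008
T = 59008 / 755.05 = 78.2 °C

T_f ≈ 78.2 °C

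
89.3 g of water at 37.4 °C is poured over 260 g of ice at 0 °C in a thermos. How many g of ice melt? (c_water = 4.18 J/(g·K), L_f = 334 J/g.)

Heat available from the water dropping to 0 °C: 89.3×4.18×37.4 = 13960 J.
Melting all 260 g of ice would need 260×334 = 86840 J.
Since 13960 < 86840 J, not all the ice melts; equilibrium is at 0 °C.
Mass melted = 13960/334 ≈ 41.8 g.

m_melted ≈ 41.8 g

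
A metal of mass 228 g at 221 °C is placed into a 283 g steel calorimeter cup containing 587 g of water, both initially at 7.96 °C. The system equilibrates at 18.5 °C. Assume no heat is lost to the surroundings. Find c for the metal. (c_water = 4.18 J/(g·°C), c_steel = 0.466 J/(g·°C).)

Conservation of energy gives ΣQ = 0:
228×c×(18.5 − 221) + 587×4.18×(18.5 − 7.96) + 283×0.466×(18.5 − 7.96) = 0
-46170 c = -27252
c = -27252/-46170 ≈ 0.5902 J/(g·°C)

c ≈ 0.59 J/(g·°C)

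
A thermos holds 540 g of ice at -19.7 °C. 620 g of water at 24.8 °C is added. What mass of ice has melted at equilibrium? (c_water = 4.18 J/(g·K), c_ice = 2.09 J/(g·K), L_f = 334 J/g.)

m_melted ≈ 126 g

Heat available from the water dropping to 0 °C: 620·4.18·24.8 = 64272 J.
Warming the ice to 0 °C takes 540·2.09·19.7 = 22233 J, leaving 42038 J for melting.
Fully melting the ice requires m_ice L_f = 540·334 = 180360 J.
Since 42038 < 180360 J, not all the ice melts; equilibrium is at 0 °C.
m_melted·334 = 42038  ⇒  m_melted ≈ 125.9 g.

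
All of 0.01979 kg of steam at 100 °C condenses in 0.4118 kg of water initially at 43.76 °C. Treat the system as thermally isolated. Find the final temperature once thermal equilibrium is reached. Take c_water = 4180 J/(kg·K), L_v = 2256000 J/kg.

T_f ≈ 71.1 °C

Heat gained plus heat lost sum to zero:
latent heat released on condensation: 0.01979×2256000 = 44646; condensed water 100 °C→T: 82.72(T − 100); water warms: 0.4118×4180×(T − 43.76) = 1721.3(T − 43.76)
1804 T = 44646 + 8272.2 + 75325 = 128244
T ≈ 71.09 °C (< 100 °C, so full condensation is consistent).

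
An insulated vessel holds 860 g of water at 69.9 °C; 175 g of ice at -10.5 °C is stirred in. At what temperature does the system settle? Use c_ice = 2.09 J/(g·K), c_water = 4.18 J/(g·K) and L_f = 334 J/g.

Energy conservation, ΣQ = 0:
warm ice to 0 °C: 175·2.09·(0 − (-10.5)) = 3840.4; melt ice: 175·334 = 58450; warm the meltwater: 731.5 T; water: 3594.8(T − 69.9)
4326.3 T = 251277 − 62290 = 188986
T ≈ 43.68 °C (positive, so assuming full melt was valid).

T_f ≈ 43.7 °C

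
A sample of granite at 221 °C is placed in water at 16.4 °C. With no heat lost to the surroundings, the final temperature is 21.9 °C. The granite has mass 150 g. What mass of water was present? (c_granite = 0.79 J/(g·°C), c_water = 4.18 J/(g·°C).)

Setting the total heat transfer to zero:
150×0.79×(21.9 − 221) + m×4.18×(21.9 − 16.4) = 0
22.99 m = 23593
m = 23593/22.99 ≈ 1026 g

m ≈ 1030 g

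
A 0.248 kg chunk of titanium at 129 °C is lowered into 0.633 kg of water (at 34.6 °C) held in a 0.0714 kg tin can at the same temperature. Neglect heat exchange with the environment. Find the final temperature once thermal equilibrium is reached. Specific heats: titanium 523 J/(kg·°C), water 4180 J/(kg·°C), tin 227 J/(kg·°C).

T_f ≈ 39.0 °C

T_f is the heat-capacity-weighted average of the initial temperatures:
T_f = (129.7×129 + 2645.9×34.6 + 16.21×34.6) / (129.7 + 2645.9 + 16.21)
    = 108842 / 2791.9 ≈ 38.99 °C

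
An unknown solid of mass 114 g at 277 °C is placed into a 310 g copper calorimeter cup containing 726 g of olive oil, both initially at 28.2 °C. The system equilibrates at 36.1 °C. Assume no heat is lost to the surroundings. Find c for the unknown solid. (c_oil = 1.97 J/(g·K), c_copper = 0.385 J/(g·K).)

c ≈ 0.446 J/(g·K)

Setting the total heat transfer to zero:
114×c×(36.1 − 277) + 726×1.97×(36.1 − 28.2) + 310×0.385×(36.1 − 28.2) = 0
-27463 c = -12242
c = -12242/-27463 ≈ 0.4458 J/(g·K)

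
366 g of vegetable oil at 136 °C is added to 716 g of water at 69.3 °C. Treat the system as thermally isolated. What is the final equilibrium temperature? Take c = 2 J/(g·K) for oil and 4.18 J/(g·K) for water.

T_f ≈ 82.4 °C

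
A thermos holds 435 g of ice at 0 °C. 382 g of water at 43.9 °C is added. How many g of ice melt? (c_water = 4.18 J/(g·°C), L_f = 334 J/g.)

Cooling the water to 0 °C releases 382·4.18·43.9 = 70098 J.
To melt every bit of ice: 435·334 = 145290 J.
That's not enough to melt it all — equilibrium is at 0 °C with ice remaining.
m_melted·334 = 70098  ⇒  m_melted ≈ 209.9 g.

m_melted ≈ 210 g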